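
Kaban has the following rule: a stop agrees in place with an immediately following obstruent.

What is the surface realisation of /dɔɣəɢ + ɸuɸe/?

The rule targets /ɢ/ (voiced uvular stop), which sits before the trigger /ɸ/ (bilabial).
The voiced bilabial stop is [b], so /ɢ/ → [b].

[dɔɣəbɸuɸe]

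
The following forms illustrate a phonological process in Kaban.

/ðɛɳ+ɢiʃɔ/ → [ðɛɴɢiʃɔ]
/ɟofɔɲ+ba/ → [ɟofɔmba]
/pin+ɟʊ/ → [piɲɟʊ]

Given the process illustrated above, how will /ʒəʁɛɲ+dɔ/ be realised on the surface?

The data show regressive place assimilation: /ɳ/ → [ɴ] before /ɢ/; /ɲ/ → [m] before /b/; /n/ → [ɲ] before /ɟ/. In each pair only place changes, matching the following consonant, while manner and voice stay constant.
/ɲ/ is a voiced palatal nasal. The following trigger /d/ is alveolar, so /ɲ/ must become alveolar as well.
Changing only its place to alveolar gives [n] — the voiced alveolar nasal.

[ʒəʁɛndɔ]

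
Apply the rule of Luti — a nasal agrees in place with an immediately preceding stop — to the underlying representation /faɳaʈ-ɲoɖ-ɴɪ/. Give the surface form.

/ɲ/ is a voiced palatal nasal. The preceding trigger /ʈ/ is retroflex, so /ɲ/ must become retroflex as well.
The voiced retroflex nasal is [ɳ], so /ɲ/ → [ɳ].
The same rule applies at the second boundary: /ɴ/ → [ɳ] next to /ɖ/.

[faɳaʈɳoɖɳɪ]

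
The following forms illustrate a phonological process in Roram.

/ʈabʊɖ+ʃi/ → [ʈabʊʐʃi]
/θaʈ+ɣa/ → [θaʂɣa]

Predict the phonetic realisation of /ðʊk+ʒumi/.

The data show regressive manner assimilation: /ɖ/ → [ʐ] before /ʃ/; /ʈ/ → [ʂ] before /ɣ/. In each pair only manner changes, matching the following consonant, while place and voice stay constant.
The rule targets /k/ (voiceless velar stop), which sits before the trigger /ʒ/ (fricative).
Changing only its manner to fricative gives [x] — the voiceless velar fricative.

[ðʊxʒumi]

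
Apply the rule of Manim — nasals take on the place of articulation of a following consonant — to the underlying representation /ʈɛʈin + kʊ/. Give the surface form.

/n/ is a voiced alveolar nasal. The following trigger /k/ is velar, so /n/ must become velar as well.
The voiced velar nasal is [ŋ], so /n/ → [ŋ].

[ʈɛʈiŋkʊ]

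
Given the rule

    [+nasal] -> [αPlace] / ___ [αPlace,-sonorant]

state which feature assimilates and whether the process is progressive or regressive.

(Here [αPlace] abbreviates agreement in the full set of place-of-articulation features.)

The shared variable α links the value of the place features (abbreviated [Place]) on the target to the same value on the neighbouring segment, so place is the feature that assimilates.
Since the environment is written after the underscore, the trigger follows the target; the direction is regressive.

regressive place assimilation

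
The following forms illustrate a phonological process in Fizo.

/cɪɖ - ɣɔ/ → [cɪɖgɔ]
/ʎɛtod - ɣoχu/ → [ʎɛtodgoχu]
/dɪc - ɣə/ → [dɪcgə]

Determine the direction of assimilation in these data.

Underlying /ɣ/ is realised as [g] next to /ɖ/; /ɖ/ itself does not change.
The change fricative → stop matches the manner of the preceding /ɖ/, identifying this as manner assimilation.
The other alternating forms pattern the same way: /ɣ/ → [g] after /d/ (fricative → stop, matching a stop); /ɣ/ → [g] after /c/ (fricative → stop, matching a stop) — only manner changes, and always toward the preceding segment.
The trigger is the preceding segment, so the direction is progressive (perseverative).

progressive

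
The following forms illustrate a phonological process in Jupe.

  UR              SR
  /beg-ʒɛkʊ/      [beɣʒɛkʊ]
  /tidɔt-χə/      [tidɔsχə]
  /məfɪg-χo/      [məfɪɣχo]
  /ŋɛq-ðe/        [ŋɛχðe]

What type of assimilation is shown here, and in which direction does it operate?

Underlying /g/ is realised as [ɣ] next to /ʒ/; /ʒ/ itself does not change.
/g/ is a stop while /ʒ/ is a fricative; the output [ɣ] is a fricative, matching the trigger — so the feature that spreads is manner.
Place and voice are unchanged, so the assimilation is partial, not total.
Checking the remaining alternations: /t/ → [s] before /χ/ (stop → fricative, matching a fricative); /g/ → [ɣ] before /χ/ (stop → fricative, matching a fricative); /q/ → [χ] before /ð/ (stop → fricative, matching a fricative) — only manner changes, and always toward the following segment.
The trigger is the following segment, so the direction is regressive (anticipatory).

regressive manner assimilation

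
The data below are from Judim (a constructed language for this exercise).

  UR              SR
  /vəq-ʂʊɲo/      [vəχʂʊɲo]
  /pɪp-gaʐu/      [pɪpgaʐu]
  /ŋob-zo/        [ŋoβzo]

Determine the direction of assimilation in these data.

Underlying /q/ is realised as [χ] next to /ʂ/; /ʂ/ itself does not change.
The change stop → fricative matches the manner of the following /ʂ/, identifying this as manner assimilation.
The same holds elsewhere in the data: /b/ → [β] before /z/ (stop → fricative, matching a fricative) — only manner changes, and always toward the following segment.
No alternation appears in [pɪpgaʐu]: there the adjacent consonants already agree in manner (/p/ and /g/ are both stops), so this form is consistent with the same rule.
Since the segment that changes precedes the conditioning segment, the assimilation is regressive.

regressive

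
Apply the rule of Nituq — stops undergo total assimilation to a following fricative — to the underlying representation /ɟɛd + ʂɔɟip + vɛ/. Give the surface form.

[ɟɛʂʂɔɟivvɛ]

/d/ is the segment targeted by the rule; it sits immediately before /ʂ/, so it assimilates completely and surfaces as [ʂ].
At the second juncture, /p/ likewise becomes [v] adjacent to /v/.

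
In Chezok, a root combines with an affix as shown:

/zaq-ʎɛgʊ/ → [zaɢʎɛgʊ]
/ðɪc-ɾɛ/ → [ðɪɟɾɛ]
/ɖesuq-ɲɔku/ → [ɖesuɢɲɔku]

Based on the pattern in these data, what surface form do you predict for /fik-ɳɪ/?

[figɳɪ]

The data show regressive voicing assimilation: /q/ → [ɢ] before /ʎ/; /c/ → [ɟ] before /ɾ/; /q/ → [ɢ] before /ɲ/. In each pair only voicing changes, matching the following consonant, while place and manner stay constant.
The rule targets /k/ (voiceless velar stop), which sits before the trigger /ɳ/ (voiced).
A voiced velar stop is [g], so the surface segment is [g].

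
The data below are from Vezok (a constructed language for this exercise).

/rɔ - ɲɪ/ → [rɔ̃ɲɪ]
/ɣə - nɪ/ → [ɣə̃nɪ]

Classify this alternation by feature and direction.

regressive nasality assimilation (vowel nasalisation)

The vowel /ɔ/ surfaces as nasalised [ɔ̃] next to the following nasal /ɲ/ — it has acquired the [+nasal] feature of its neighbour.
Likewise in the remaining data: /ə/ → [ə̃] before /n/ — each time a vowel is nasalised next to a following nasal.
Because the conditioning nasal is to the right of the vowel that changes, the process is regressive (anticipatory).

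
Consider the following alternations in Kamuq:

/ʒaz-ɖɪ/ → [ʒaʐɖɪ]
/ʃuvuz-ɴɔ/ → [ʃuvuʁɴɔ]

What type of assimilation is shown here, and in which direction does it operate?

regressive place assimilation

The segment that alternates is /z/, which surfaces as [ʐ] when adjacent to /ɖ/.
The change alveolar → retroflex matches the place of the following /ɖ/, identifying this as place assimilation.
Manner and voice are unchanged, so the assimilation is partial, not total.
The same holds elsewhere in the data: /z/ → [ʁ] before /ɴ/ (alveolar → uvular, matching uvular) — only place changes, and always toward the following segment.
Since the segment that changes precedes the conditioning segment, the assimilation is regressive.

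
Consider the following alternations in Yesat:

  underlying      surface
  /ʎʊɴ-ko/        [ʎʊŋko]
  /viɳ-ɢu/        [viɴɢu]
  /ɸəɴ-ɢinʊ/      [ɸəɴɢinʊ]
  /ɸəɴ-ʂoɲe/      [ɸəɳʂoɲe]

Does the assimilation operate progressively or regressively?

Underlying /ɴ/ is realised as [ŋ] next to /k/; /k/ itself does not change.
/ɴ/ is uvular while /k/ is velar; the output [ŋ] is velar, matching the trigger — so the feature that spreads is place.
The same holds elsewhere in the data: /ɳ/ → [ɴ] before /ɢ/ (retroflex → uvular, matching uvular); /ɴ/ → [ɳ] before /ʂ/ (uvular → retroflex, matching retroflex) — only place changes, and always toward the following segment.
No alternation appears in [ɸəɴɢinʊ]: there the adjacent consonants already agree in place (/ɴ/ and /ɢ/ are both uvular), so this form is consistent with the same rule.
The trigger is the following segment, so the direction is regressive (anticipatory).

regressive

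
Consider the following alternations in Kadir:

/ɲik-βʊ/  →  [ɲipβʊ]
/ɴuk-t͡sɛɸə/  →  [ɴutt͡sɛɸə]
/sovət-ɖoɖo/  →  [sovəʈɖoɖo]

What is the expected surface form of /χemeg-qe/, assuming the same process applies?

[χemeɢqe]

The data show regressive place assimilation: /k/ → [p] before /β/; /k/ → [t] before /t͡s/; /t/ → [ʈ] before /ɖ/. In each pair only place changes, matching the following consonant, while manner and voice stay constant.
/g/ is a voiced velar stop. The following trigger /q/ is uvular, so /g/ must become uvular as well.
Changing only its place to uvular gives [ɢ] — the voiced uvular stop.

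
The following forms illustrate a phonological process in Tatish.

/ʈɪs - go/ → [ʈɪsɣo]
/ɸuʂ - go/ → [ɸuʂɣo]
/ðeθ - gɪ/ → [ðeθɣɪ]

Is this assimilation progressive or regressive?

Underlying /g/ is realised as [ɣ] next to /s/; /s/ itself does not change.
The change stop → fricative matches the manner of the preceding /s/, identifying this as manner assimilation.
The other alternating forms pattern the same way: /g/ → [ɣ] after /ʂ/ (stop → fricative, matching a fricative); /g/ → [ɣ] after /θ/ (stop → fricative, matching a fricative) — only manner changes, and always toward the preceding segment.
Since the segment that changes follows the conditioning segment, the assimilation is progressive.

progressive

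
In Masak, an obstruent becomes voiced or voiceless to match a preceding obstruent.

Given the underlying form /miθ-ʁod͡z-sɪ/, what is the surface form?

[miθχod͡zzɪ]

The rule targets /ʁ/ (voiced uvular fricative), which sits after the trigger /θ/ (voiceless).
A voiceless uvular fricative is [χ], so the surface segment is [χ].
At the second juncture, /s/ likewise becomes [z] adjacent to /d͡z/.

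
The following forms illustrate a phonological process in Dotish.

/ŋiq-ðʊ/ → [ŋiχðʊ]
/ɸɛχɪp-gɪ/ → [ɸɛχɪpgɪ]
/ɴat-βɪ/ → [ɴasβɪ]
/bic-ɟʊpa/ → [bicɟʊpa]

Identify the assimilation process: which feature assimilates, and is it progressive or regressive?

regressive manner assimilation

The segment that alternates is /q/, which surfaces as [χ] when adjacent to /ð/.
/q/ is a stop while /ð/ is a fricative; the output [χ] is a fricative, matching the trigger — so the feature that spreads is manner.
Place and voice are unchanged, so the assimilation is partial, not total.
Checking the remaining alternation: /t/ → [s] before /β/ (stop → fricative, matching a fricative) — only manner changes, and always toward the following segment.
Nothing changes in [ɸɛχɪpgɪ], [bicɟʊpa]: there the adjacent consonants already agree in manner (/p/ and /g/ are both stops; /c/ and /ɟ/ are both stops), so these forms are consistent with the same rule.
The trigger is the following segment, so the direction is regressive (anticipatory).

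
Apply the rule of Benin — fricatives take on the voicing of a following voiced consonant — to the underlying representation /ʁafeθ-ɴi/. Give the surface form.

/θ/ is a voiceless dental fricative. The following trigger /ɴ/ is voiced, so /θ/ must become voiced as well.
A voiced dental fricative is [ð], so the surface segment is [ð].

[ʁafeðɴi]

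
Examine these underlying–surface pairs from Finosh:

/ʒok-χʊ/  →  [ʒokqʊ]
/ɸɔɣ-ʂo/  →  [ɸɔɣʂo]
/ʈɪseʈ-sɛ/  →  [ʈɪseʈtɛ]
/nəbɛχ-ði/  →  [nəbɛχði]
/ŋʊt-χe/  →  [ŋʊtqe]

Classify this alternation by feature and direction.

Underlying /χ/ is realised as [q] next to /k/; /k/ itself does not change.
/χ/ is a fricative while /k/ is a stop; the output [q] is a stop, matching the trigger — so the feature that spreads is manner.
Place and voice are unchanged, so the assimilation is partial, not total.
The other alternating forms pattern the same way: /s/ → [t] after /ʈ/ (fricative → stop, matching a stop); /χ/ → [q] after /t/ (fricative → stop, matching a stop) — only manner changes, and always toward the preceding segment.
No alternation appears in [ɸɔɣʂo], [nəbɛχði]: there the adjacent consonants already agree in manner (/ʂ/ and /ɣ/ are both fricatives; /ð/ and /χ/ are both fricatives), so these forms are consistent with the same rule.
The trigger is the preceding segment, so the direction is progressive (perseverative).

progressive manner assimilation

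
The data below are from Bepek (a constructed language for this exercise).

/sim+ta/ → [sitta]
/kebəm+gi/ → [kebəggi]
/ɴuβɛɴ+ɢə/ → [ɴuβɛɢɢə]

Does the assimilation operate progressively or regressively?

Underlying /m/ is realised as [t] next to /t/; /t/ itself does not change.
The output [t] is identical to the trigger /t/ — every feature (place, manner, voicing) has been copied — so this is total assimilation.
The other forms behave the same way: /m/ → [g] before /g/; /ɴ/ → [ɢ] before /ɢ/ — in each case the output is a copy of the following consonant.
The trigger is the following segment, so the direction is regressive (anticipatory).

regressive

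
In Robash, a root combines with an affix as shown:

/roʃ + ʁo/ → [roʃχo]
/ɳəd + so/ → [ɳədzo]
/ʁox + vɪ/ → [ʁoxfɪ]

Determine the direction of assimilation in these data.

The segment that alternates is /ʁ/, which surfaces as [χ] when adjacent to /ʃ/.
The change voiced → voiceless matches the voicing of the preceding /ʃ/, identifying this as voicing assimilation.
The same holds elsewhere in the data: /s/ → [z] after /d/ (voiceless → voiced, matching voiced); /v/ → [f] after /x/ (voiced → voiceless, matching voiceless) — only voicing changes, and always toward the preceding segment.
The trigger is the preceding segment, so the direction is progressive (perseverative).

progressive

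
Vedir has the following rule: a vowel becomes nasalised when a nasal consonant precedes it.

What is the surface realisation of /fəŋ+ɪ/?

[fəŋɪ̃]

/ɪ/ sits next to the nasal /ŋ/ and is therefore nasalised to [ɪ̃].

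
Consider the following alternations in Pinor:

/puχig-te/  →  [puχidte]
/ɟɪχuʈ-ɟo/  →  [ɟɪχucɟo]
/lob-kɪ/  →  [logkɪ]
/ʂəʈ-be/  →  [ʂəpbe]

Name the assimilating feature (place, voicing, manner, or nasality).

Underlying /g/ is realised as [d] next to /t/; /t/ itself does not change.
The change velar → alveolar matches the place of the following /t/, identifying this as place assimilation.
The other alternating forms pattern the same way: /ʈ/ → [c] before /ɟ/ (retroflex → palatal, matching palatal); /b/ → [g] before /k/ (bilabial → velar, matching velar); /ʈ/ → [p] before /b/ (retroflex → bilabial, matching bilabial) — only place changes, and always toward the following segment.

place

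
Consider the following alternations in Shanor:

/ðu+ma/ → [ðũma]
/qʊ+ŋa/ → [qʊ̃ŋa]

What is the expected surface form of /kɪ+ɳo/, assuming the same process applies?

The data show regressive nasality assimilation (vowel nasalisation): /u/ → [ũ] before /m/; /ʊ/ → [ʊ̃] before /ŋ/ — a vowel is nasalised by an immediately following nasal consonant.
/ɪ/ sits next to the nasal /ɳ/ and is therefore nasalised to [ɪ̃].

[kɪ̃ɳo]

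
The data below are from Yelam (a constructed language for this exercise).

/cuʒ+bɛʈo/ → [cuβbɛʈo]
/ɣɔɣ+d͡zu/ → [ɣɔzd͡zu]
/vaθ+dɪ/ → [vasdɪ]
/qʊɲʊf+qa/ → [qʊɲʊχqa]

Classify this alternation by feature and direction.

Comparing underlying and surface forms, /ʒ/ → [β] is the alternation; the neighbouring /b/ is constant.
The change postalveolar → bilabial matches the place of the following /b/, identifying this as place assimilation.
Manner and voice are unchanged, so the assimilation is partial, not total.
The same holds elsewhere in the data: /ɣ/ → [z] before /d͡z/ (velar → alveolar, matching alveolar); /θ/ → [s] before /d/ (dental → alveolar, matching alveolar); /f/ → [χ] before /q/ (labiodental → uvular, matching uvular) — only place changes, and always toward the following segment.
Since the segment that changes precedes the conditioning segment, the assimilation is regressive.

regressive place assimilation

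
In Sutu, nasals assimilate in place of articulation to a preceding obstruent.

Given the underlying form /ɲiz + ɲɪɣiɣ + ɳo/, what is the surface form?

[ɲiznɪɣiɣŋo]

The rule targets /ɲ/ (voiced palatal nasal), which sits after the trigger /z/ (alveolar).
The voiced alveolar nasal is [n], so /ɲ/ → [n].
At the second juncture, /ɳ/ likewise becomes [ŋ] adjacent to /ɣ/.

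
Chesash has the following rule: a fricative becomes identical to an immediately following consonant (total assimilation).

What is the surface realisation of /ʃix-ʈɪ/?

[ʃiʈʈɪ]

/x/ is the segment targeted by the rule; it sits immediately before /ʈ/, so it assimilates completely and surfaces as [ʈ].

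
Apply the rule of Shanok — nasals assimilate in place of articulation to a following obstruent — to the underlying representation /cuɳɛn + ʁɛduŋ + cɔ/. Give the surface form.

[cuɳɛɴʁɛduɲcɔ]

The rule targets /n/ (voiced alveolar nasal), which sits before the trigger /ʁ/ (uvular).
Changing only its place to uvular gives [ɴ] — the voiced uvular nasal.
The same rule applies at the second boundary: /ŋ/ → [ɲ] next to /c/.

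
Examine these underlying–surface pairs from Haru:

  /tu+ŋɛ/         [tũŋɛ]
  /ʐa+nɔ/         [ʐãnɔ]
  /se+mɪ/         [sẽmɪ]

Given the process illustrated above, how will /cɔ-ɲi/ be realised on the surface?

[cɔ̃ɲi]

The data show regressive nasality assimilation (vowel nasalisation): /u/ → [ũ] before /ŋ/; /a/ → [ã] before /n/; /e/ → [ẽ] before /m/ — a vowel is nasalised by an immediately following nasal consonant.
/ɔ/ sits next to the nasal /ɲ/ and is therefore nasalised to [ɔ̃].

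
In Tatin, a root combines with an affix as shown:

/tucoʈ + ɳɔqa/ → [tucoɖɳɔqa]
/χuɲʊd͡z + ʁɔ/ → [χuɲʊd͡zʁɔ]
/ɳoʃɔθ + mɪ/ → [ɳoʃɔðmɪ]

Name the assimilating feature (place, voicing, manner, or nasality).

voicing

Comparing underlying and surface forms, /ʈ/ → [ɖ] is the alternation; the neighbouring /ɳ/ is constant.
The change voiceless → voiced matches the voicing of the following /ɳ/, identifying this as voicing assimilation.
The other alternating form patterns the same way: /θ/ → [ð] before /m/ (voiceless → voiced, matching voiced) — only voicing changes, and always toward the following segment.
No alternation appears in [χuɲʊd͡zʁɔ]: there the adjacent consonants already agree in voicing (/d͡z/ and /ʁ/ are both voiced), so this form is consistent with the same rule.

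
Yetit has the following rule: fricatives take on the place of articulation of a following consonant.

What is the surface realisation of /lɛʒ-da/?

/ʒ/ is a voiced postalveolar fricative. The following trigger /d/ is alveolar, so /ʒ/ must become alveolar as well.
The voiced alveolar fricative is [z], so /ʒ/ → [z].

[lɛzda]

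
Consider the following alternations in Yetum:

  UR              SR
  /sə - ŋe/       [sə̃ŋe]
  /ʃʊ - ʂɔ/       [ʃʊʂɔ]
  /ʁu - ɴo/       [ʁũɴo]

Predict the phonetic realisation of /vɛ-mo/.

The data show regressive nasality assimilation (vowel nasalisation): /ə/ → [ə̃] before /ŋ/; /u/ → [ũ] before /ɴ/ — a vowel is nasalised by an immediately following nasal consonant.
No change occurs in [ʃʊʂɔ] because the vowel at the boundary is adjacent to an oral consonant, not a nasal (/ʊ/ next to /ʂ/).
The vowel /ɛ/ is adjacent to the following nasal /m/, so it acquires [+nasal] and surfaces as [ɛ̃].

[vɛ̃mo]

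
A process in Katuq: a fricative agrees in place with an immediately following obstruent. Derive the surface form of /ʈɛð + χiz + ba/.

The rule targets /ð/ (voiced dental fricative), which sits before the trigger /χ/ (uvular).
The voiced uvular fricative is [ʁ], so /ð/ → [ʁ].
At the second juncture, /z/ likewise becomes [β] adjacent to /b/.

[ʈɛʁχiβba]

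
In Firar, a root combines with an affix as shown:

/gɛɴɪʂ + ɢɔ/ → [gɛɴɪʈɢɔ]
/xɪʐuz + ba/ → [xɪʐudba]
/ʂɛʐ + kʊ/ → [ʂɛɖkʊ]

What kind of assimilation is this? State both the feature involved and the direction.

Comparing underlying and surface forms, /ʂ/ → [ʈ] is the alternation; the neighbouring /ɢ/ is constant.
/ʂ/ is a fricative while /ɢ/ is a stop; the output [ʈ] is a stop, matching the trigger — so the feature that spreads is manner.
Place and voice are unchanged, so the assimilation is partial, not total.
Checking the remaining alternations: /z/ → [d] before /b/ (fricative → stop, matching a stop); /ʐ/ → [ɖ] before /k/ (fricative → stop, matching a stop) — only manner changes, and always toward the following segment.
The trigger is the following segment, so the direction is regressive (anticipatory).

regressive manner assimilation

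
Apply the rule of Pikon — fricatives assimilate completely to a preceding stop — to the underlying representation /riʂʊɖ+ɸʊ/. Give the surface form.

[riʂʊɖɖʊ]

/ɸ/ is the segment targeted by the rule; it sits immediately after /ɖ/, so it assimilates completely and surfaces as [ɖ].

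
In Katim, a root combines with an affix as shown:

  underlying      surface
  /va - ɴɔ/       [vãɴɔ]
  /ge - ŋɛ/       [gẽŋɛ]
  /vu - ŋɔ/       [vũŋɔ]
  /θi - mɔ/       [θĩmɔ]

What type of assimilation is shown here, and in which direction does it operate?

regressive nasality assimilation (vowel nasalisation)

The vowel /a/ surfaces as nasalised [ã] next to the following nasal /ɴ/ — it has acquired the [+nasal] feature of its neighbour.
The other forms show the same pattern: /e/ → [ẽ] before /ŋ/; /u/ → [ũ] before /ŋ/; /i/ → [ĩ] before /m/ — each time a vowel is nasalised next to a following nasal.
Because the conditioning nasal is to the right of the vowel that changes, the process is regressive (anticipatory).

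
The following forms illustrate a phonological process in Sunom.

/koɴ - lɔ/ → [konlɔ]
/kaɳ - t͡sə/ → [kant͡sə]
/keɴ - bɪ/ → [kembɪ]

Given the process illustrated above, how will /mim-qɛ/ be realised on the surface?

[miɴqɛ]

The data show regressive place assimilation: /ɴ/ → [n] before /l/; /ɳ/ → [n] before /t͡s/; /ɴ/ → [m] before /b/. In each pair only place changes, matching the following consonant, while manner and voice stay constant.
/m/ is a voiced bilabial nasal. The following trigger /q/ is uvular, so /m/ must become uvular as well.
Changing only its place to uvular gives [ɴ] — the voiced uvular nasal.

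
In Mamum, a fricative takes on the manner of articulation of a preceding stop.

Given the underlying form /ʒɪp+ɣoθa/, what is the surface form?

[ʒɪpgoθa]

/ɣ/ is a voiced velar fricative. The preceding trigger /p/ is a stop, so /ɣ/ must become a stop as well.
Changing only its manner to stop gives [g] — the voiced velar stop.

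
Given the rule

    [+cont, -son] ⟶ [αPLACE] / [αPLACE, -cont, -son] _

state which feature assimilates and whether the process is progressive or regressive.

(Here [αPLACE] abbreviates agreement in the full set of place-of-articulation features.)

progressive place assimilation

The rule copies the place features (abbreviated [PLACE]) from the environment onto the target, so the assimilating feature is place.
The conditioning segment sits to the left of the focus bar, meaning the trigger precedes the segment that changes — progressive assimilation.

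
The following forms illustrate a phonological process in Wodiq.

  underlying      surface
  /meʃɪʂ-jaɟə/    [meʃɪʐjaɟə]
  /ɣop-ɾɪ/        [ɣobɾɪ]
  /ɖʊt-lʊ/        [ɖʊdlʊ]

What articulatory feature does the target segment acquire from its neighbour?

voicing

The segment that alternates is /ʂ/, which surfaces as [ʐ] when adjacent to /j/.
The change voiceless → voiced matches the voicing of the following /j/, identifying this as voicing assimilation.
The same holds elsewhere in the data: /p/ → [b] before /ɾ/ (voiceless → voiced, matching voiced); /t/ → [d] before /l/ (voiceless → voiced, matching voiced) — only voicing changes, and always toward the following segment.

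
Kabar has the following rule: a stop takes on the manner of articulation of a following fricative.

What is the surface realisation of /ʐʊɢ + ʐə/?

[ʐʊʁʐə]

The rule targets /ɢ/ (voiced uvular stop), which sits before the trigger /ʐ/ (fricative).
The voiced uvular fricative is [ʁ], so /ɢ/ → [ʁ].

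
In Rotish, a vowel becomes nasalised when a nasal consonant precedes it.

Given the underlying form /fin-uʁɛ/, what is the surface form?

The vowel /u/ is adjacent to the preceding nasal /n/, so it acquires [+nasal] and surfaces as [ũ].

[finũʁɛ]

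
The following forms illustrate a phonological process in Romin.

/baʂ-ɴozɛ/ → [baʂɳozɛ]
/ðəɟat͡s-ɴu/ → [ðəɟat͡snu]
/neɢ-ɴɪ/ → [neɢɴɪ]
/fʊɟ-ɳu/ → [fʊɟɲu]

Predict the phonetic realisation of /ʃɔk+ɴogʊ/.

[ʃɔkŋogʊ]

The data show progressive place assimilation: /ɴ/ → [ɳ] after /ʂ/; /ɴ/ → [n] after /t͡s/; /ɳ/ → [ɲ] after /ɟ/. In each pair only place changes, matching the preceding consonant, while manner and voice stay constant.
Nothing changes in [neɢɴɪ]: there the adjacent consonants already agree in place (/ɴ/ and /ɢ/ are both uvular), so this form is consistent with the same rule.
The rule targets /ɴ/ (voiced uvular nasal), which sits after the trigger /k/ (velar).
The voiced velar nasal is [ŋ], so /ɴ/ → [ŋ].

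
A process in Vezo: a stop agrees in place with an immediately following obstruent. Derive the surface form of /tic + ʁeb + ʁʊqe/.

[tiqʁeɢʁʊqe]

/c/ is a voiceless palatal stop. The following trigger /ʁ/ is uvular, so /c/ must become uvular as well.
The voiceless uvular stop is [q], so /c/ → [q].
The same rule applies at the second boundary: /b/ → [ɢ] next to /ʁ/.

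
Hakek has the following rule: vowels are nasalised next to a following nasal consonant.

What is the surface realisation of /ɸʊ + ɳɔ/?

[ɸʊ̃ɳɔ]

The vowel /ʊ/ is adjacent to the following nasal /ɳ/, so it acquires [+nasal] and surfaces as [ʊ̃].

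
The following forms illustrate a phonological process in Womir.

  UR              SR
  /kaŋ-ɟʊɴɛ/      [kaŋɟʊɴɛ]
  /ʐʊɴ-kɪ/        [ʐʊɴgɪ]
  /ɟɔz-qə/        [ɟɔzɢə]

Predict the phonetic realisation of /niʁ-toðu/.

The data show progressive voicing assimilation: /k/ → [g] after /ɴ/; /q/ → [ɢ] after /z/. In each pair only voicing changes, matching the preceding consonant, while place and manner stay constant.
Nothing changes in [kaŋɟʊɴɛ]: there the adjacent consonants already agree in voicing (/ɟ/ and /ŋ/ are both voiced), so this form is consistent with the same rule.
The rule targets /t/ (voiceless alveolar stop), which sits after the trigger /ʁ/ (voiced).
The voiced alveolar stop is [d], so /t/ → [d].

[niʁdoðu]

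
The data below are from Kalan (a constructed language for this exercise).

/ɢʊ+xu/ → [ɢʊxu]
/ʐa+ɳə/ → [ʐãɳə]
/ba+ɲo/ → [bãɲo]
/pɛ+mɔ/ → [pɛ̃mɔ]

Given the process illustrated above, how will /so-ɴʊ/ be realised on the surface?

[sõɴʊ]

The data show regressive nasality assimilation (vowel nasalisation): /a/ → [ã] before /ɳ/; /a/ → [ã] before /ɲ/; /ɛ/ → [ɛ̃] before /m/ — a vowel is nasalised by an immediately following nasal consonant.
No change occurs in [ɢʊxu] because the vowel at the boundary is adjacent to an oral consonant, not a nasal (/ʊ/ next to /x/).
The vowel /o/ is adjacent to the following nasal /ɴ/, so it acquires [+nasal] and surfaces as [õ].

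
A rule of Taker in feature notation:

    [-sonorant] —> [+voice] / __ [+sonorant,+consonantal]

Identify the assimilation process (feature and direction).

The structural change is [+voice], and the conditioning segment [+sonorant,+consonantal] (a sonorant consonant) is itself voiced, so the target comes to share the voicing of its neighbour — voicing assimilation.
Since the environment is written after the underscore, the trigger follows the target; the direction is regressive.

regressive voicing assimilation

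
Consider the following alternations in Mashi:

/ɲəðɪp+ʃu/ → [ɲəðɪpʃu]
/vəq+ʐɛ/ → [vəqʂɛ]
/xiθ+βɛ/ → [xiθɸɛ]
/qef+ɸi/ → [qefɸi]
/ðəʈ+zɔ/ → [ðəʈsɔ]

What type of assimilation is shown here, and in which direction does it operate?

Comparing underlying and surface forms, /ʐ/ → [ʂ] is the alternation; the neighbouring /q/ is constant.
/ʐ/ is voiced while /q/ is voiceless; the output [ʂ] is voiceless, matching the trigger — so the feature that spreads is voicing.
Place and manner are unchanged, so the assimilation is partial, not total.
The other alternating forms pattern the same way: /β/ → [ɸ] after /θ/ (voiced → voiceless, matching voiceless); /z/ → [s] after /ʈ/ (voiced → voiceless, matching voiceless) — only voicing changes, and always toward the preceding segment.
Nothing changes in [ɲəðɪpʃu], [qefɸi]: there the adjacent consonants already agree in voicing (/ʃ/ and /p/ are both voiceless; /ɸ/ and /f/ are both voiceless), so these forms are consistent with the same rule.
Since the segment that changes follows the conditioning segment, the assimilation is progressive.

progressive voicing assimilation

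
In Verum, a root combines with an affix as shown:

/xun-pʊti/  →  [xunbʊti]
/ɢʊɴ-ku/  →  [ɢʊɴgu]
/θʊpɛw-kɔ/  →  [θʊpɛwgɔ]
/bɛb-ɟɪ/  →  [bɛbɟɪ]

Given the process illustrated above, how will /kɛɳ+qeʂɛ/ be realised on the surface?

[kɛɳɢeʂɛ]

The data show progressive voicing assimilation: /p/ → [b] after /n/; /k/ → [g] after /ɴ/; /k/ → [g] after /w/. In each pair only voicing changes, matching the preceding consonant, while place and manner stay constant.
Nothing changes in [bɛbɟɪ]: there the adjacent consonants already agree in voicing (/ɟ/ and /b/ are both voiced), so this form is consistent with the same rule.
The rule targets /q/ (voiceless uvular stop), which sits after the trigger /ɳ/ (voiced).
A voiced uvular stop is [ɢ], so the surface segment is [ɢ].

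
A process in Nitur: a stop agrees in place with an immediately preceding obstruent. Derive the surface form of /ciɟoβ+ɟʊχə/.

[ciɟoβbʊχə]

/ɟ/ is a voiced palatal stop. The preceding trigger /β/ is bilabial, so /ɟ/ must become bilabial as well.
Changing only its place to bilabial gives [b] — the voiced bilabial stop.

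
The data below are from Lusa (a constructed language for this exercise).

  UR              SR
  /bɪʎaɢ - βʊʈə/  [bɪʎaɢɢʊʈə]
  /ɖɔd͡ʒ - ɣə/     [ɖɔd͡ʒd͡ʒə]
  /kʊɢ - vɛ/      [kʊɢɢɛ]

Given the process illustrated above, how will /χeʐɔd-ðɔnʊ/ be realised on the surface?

The data show progressive total assimilation (/β/ → [ɢ] after /ɢ/; /ɣ/ → [d͡ʒ] after /d͡ʒ/; /v/ → [ɢ] after /ɢ/): in every case the target segment becomes identical to its preceding neighbour, copying more than a single feature.
/ð/ is the segment targeted by the rule; it sits immediately after /d/, so it assimilates completely and surfaces as [d].

[χeʐɔddɔnʊ]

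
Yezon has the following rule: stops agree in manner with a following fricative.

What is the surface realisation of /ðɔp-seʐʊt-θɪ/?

[ðɔɸseʐʊsθɪ]

/p/ is a voiceless bilabial stop. The following trigger /s/ is a fricative, so /p/ must become a fricative as well.
A voiceless bilabial fricative is [ɸ], so the surface segment is [ɸ].
At the second juncture, /t/ likewise becomes [s] adjacent to /θ/.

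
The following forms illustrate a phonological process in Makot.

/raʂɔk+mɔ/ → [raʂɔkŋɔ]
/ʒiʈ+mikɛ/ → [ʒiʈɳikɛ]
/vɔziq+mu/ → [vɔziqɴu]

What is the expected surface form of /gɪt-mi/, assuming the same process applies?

The data show progressive place assimilation: /m/ → [ŋ] after /k/; /m/ → [ɳ] after /ʈ/; /m/ → [ɴ] after /q/. In each pair only place changes, matching the preceding consonant, while manner and voice stay constant.
/m/ is a voiced bilabial nasal. The preceding trigger /t/ is alveolar, so /m/ must become alveolar as well.
The voiced alveolar nasal is [n], so /m/ → [n].

[gɪtni]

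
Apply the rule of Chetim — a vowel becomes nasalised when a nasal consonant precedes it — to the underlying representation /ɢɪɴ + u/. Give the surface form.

The vowel /u/ is adjacent to the preceding nasal /ɴ/, so it acquires [+nasal] and surfaces as [ũ].

[ɢɪɴũ]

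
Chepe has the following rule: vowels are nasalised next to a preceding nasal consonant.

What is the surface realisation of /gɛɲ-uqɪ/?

The vowel /u/ is adjacent to the preceding nasal /ɲ/, so it acquires [+nasal] and surfaces as [ũ].

[gɛɲũqɪ]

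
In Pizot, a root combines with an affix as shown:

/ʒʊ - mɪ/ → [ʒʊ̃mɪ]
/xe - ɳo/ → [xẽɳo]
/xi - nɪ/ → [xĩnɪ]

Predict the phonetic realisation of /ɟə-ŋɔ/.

[ɟə̃ŋɔ]

The data show regressive nasality assimilation (vowel nasalisation): /ʊ/ → [ʊ̃] before /m/; /e/ → [ẽ] before /ɳ/; /i/ → [ĩ] before /n/ — a vowel is nasalised by an immediately following nasal consonant.
/ə/ sits next to the nasal /ŋ/ and is therefore nasalised to [ə̃].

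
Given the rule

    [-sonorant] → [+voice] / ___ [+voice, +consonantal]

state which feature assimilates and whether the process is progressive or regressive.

The target ([-sonorant], obstruents) acquires [+voice] next to a voiced consonant ([+voice, +consonantal]) — it takes on the voicing of its neighbour, so the feature that spreads is voicing.
The conditioning segment sits to the right of the focus bar, meaning the trigger follows the segment that changes — regressive assimilation.

regressive voicing assimilation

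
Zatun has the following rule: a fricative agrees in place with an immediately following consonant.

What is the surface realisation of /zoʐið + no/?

The rule targets /ð/ (voiced dental fricative), which sits before the trigger /n/ (alveolar).
A voiced alveolar fricative is [z], so the surface segment is [z].

[zoʐizno]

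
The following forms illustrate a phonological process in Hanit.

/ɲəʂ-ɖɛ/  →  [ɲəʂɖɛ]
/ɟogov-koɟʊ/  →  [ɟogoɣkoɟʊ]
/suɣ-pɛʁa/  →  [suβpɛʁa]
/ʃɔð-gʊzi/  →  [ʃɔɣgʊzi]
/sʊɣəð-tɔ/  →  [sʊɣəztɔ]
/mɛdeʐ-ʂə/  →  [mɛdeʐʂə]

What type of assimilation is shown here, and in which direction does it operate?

regressive place assimilation

The segment that alternates is /v/, which surfaces as [ɣ] when adjacent to /k/.
The change labiodental → velar matches the place of the following /k/, identifying this as place assimilation.
Manner and voice are unchanged, so the assimilation is partial, not total.
The same holds elsewhere in the data: /ɣ/ → [β] before /p/ (velar → bilabial, matching bilabial); /ð/ → [ɣ] before /g/ (dental → velar, matching velar); /ð/ → [z] before /t/ (dental → alveolar, matching alveolar) — only place changes, and always toward the following segment.
Nothing changes in [ɲəʂɖɛ], [mɛdeʐʂə]: there the adjacent consonants already agree in place (/ʂ/ and /ɖ/ are both retroflex; /ʐ/ and /ʂ/ are both retroflex), so these forms are consistent with the same rule.
The trigger is the following segment, so the direction is regressive (anticipatory).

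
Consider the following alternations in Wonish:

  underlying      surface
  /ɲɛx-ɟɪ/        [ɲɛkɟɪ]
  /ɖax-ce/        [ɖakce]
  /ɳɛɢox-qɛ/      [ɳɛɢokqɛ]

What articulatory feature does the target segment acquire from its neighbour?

manner

Comparing underlying and surface forms, /x/ → [k] is the alternation; the neighbouring /ɟ/ is constant.
/x/ is a fricative while /ɟ/ is a stop; the output [k] is a stop, matching the trigger — so the feature that spreads is manner.
The same holds elsewhere in the data: /x/ → [k] before /c/ (fricative → stop, matching a stop); /x/ → [k] before /q/ (fricative → stop, matching a stop) — only manner changes, and always toward the following segment.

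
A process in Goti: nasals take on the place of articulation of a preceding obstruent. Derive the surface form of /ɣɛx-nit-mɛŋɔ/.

/n/ is a voiced alveolar nasal. The preceding trigger /x/ is velar, so /n/ must become velar as well.
The voiced velar nasal is [ŋ], so /n/ → [ŋ].
At the second juncture, /m/ likewise becomes [n] adjacent to /t/.

[ɣɛxŋitnɛŋɔ]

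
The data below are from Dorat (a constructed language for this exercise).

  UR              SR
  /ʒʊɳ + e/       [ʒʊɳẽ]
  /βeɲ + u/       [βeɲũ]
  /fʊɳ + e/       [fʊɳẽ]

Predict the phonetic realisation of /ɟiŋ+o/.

[ɟiŋõ]

The data show progressive nasality assimilation (vowel nasalisation): /e/ → [ẽ] after /ɳ/; /u/ → [ũ] after /ɲ/ — a vowel is nasalised by an immediately preceding nasal consonant.
The vowel /o/ is adjacent to the preceding nasal /ŋ/, so it acquires [+nasal] and surfaces as [õ].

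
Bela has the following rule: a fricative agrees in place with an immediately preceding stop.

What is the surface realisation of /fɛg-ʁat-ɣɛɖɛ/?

/ʁ/ is a voiced uvular fricative. The preceding trigger /g/ is velar, so /ʁ/ must become velar as well.
Changing only its place to velar gives [ɣ] — the voiced velar fricative.
At the second juncture, /ɣ/ likewise becomes [z] adjacent to /t/.

[fɛgɣatzɛɖɛ]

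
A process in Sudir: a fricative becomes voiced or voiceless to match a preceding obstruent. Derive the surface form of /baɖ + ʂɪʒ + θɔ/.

/ʂ/ is a voiceless retroflex fricative. The preceding trigger /ɖ/ is voiced, so /ʂ/ must become voiced as well.
Changing only its voicing to voiced gives [ʐ] — the voiced retroflex fricative.
At the second juncture, /θ/ likewise becomes [ð] adjacent to /ʒ/.

[baɖʐɪʒðɔ]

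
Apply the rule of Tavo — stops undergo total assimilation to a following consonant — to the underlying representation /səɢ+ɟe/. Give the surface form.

[səɟɟe]

/ɢ/ is the segment targeted by the rule; it sits immediately before /ɟ/, so it assimilates completely and surfaces as [ɟ].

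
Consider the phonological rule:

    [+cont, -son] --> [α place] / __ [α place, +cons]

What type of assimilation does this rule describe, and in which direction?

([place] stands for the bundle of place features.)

regressive place assimilation

The shared variable α links the value of the place features (abbreviated [place]) on the target to the same value on the neighbouring segment, so place is the feature that assimilates.
Since the environment is written after the underscore, the trigger follows the target; the direction is regressive.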